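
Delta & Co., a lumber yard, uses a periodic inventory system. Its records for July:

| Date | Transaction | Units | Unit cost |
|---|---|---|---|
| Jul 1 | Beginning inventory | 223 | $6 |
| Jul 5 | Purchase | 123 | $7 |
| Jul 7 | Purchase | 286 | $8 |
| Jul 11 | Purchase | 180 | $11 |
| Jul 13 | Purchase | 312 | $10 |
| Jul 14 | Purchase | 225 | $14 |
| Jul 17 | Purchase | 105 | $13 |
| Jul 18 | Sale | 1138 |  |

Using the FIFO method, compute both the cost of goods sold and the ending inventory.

COGS = $9,783; ending inventory = $4,319

Jul 18, 1138 sold [FIFO — oldest first]: 223 @ $6 + 123 @ $7 + 286 @ $8 + 180 @ $11 + 312 @ $10 + 14 @ $14 = $9,783
Ending inventory: 211 @ $14 + 105 @ $13 = $4,319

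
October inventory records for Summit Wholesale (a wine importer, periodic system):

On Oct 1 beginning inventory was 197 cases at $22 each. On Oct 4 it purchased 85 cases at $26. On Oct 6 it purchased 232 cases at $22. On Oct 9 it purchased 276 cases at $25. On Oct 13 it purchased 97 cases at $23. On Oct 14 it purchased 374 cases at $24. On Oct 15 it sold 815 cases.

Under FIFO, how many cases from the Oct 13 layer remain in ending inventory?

Oct 15, 815 sold [FIFO — oldest first]: 197 @ $22 + 85 @ $26 + 232 @ $22 + 276 @ $25 + 25 @ $23 = $19,123
Ending inventory: 72 @ $23 + 374 @ $24 = $10,632

72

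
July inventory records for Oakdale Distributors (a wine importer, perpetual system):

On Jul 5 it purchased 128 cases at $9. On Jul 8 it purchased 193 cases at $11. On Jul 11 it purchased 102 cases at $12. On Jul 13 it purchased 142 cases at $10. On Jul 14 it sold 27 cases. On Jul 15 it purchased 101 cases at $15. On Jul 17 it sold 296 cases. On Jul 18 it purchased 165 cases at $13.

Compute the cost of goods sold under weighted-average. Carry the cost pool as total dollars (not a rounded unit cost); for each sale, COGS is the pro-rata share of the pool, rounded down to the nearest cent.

After Jul 5: 128 on hand, pool $1,152.00 (≈ $9.0000 each)
After Jul 8: 321 on hand, pool $3,275.00 (≈ $10.2025 each)
After Jul 11: 423 on hand, pool $4,499.00 (≈ $10.6359 each)
After Jul 13: 565 on hand, pool $5,919.00 (≈ $10.4761 each)
Jul 14, sell 27: 27/565 × $5,919.00 → $282.85
After Jul 15: 639 on hand, pool $7,151.15 (≈ $11.1912 each)
Jul 17, sell 296: 296/639 × $7,151.15 → $3,312.58
After Jul 18: 508 on hand, pool $5,983.57 (≈ $11.7787 each)
Total COGS = $282.85 + $3,312.58 = $3,595.43
Ending inventory (cost pool remaining) = $5,983.57

COGS = $3,595.43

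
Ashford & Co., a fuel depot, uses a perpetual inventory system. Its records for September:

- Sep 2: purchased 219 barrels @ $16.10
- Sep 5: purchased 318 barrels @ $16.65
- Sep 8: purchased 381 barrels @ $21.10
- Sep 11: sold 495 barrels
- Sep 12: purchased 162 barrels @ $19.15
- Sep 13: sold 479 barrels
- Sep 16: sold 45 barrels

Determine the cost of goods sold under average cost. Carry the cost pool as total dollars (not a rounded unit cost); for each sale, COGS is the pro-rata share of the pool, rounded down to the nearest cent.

COGS = $18,828.44

After Sep 2: 219 on hand, pool $3,525.90 (≈ $16.1000 each)
After Sep 5: 537 on hand, pool $8,820.60 (≈ $16.4257 each)
After Sep 8: 918 on hand, pool $16,859.70 (≈ $18.3657 each)
Sep 11, sell 495: 495/918 × $16,859.70 → $9,091.01
After Sep 12: 585 on hand, pool $10,870.99 (≈ $18.5829 each)
Sep 13, sell 479: 479/585 × $10,870.99 → $8,901.20
Sep 16, sell 45: 45/106 × $1,969.79 → $836.23
Total COGS = $9,091.01 + $8,901.20 + $836.23 = $18,828.44
Ending inventory (cost pool remaining) = $1,133.56
Check: goods available $19,962.00 = COGS $18,828.44 + ending $1,133.56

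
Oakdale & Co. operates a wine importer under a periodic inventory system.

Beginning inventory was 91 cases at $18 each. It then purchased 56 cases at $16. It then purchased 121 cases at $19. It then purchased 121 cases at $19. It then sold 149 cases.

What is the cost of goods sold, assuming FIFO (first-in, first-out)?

Sale 1 (149) [FIFO — oldest first]: 91 @ $18 + 56 @ $16 + 2 @ $19 = $2,572
Ending inventory: 119 @ $19 + 121 @ $19 = $4,560

COGS = $2,572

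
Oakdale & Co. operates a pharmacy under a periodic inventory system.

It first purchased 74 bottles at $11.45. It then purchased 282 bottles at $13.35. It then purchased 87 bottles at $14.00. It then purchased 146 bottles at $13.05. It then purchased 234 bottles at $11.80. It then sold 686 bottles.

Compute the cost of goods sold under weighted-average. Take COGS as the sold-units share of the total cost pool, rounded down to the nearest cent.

COGS = $8,749.20

Sale 1, sell 686: 686/823 × $10,496.50 → $8,749.20
Ending inventory (cost pool remaining) = $1,747.30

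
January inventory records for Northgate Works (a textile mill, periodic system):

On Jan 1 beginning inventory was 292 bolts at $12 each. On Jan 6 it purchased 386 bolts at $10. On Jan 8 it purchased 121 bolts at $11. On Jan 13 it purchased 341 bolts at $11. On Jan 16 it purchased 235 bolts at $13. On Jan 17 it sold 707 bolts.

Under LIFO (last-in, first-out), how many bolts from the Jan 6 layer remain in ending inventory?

376

Jan 17, 707 sold [LIFO — newest first]: 235 @ $13 + 341 @ $11 + 121 @ $11 + 10 @ $10 = $8,237
Ending inventory: 292 @ $12 + 376 @ $10 = $7,264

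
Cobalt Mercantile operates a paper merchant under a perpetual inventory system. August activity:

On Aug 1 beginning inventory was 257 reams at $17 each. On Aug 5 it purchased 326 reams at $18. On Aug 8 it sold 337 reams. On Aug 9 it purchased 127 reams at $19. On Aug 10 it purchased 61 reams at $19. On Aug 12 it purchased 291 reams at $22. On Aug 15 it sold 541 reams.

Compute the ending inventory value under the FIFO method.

Aug 8, 337 sold [FIFO — oldest first]: 257 @ $17 + 80 @ $18 = $5,809
Aug 15, 541 sold [FIFO — oldest first]: 246 @ $18 + 127 @ $19 + 61 @ $19 + 107 @ $22 = $10,354
Total COGS = $5,809 + $10,354 = $16,163
Ending inventory: 184 @ $22 = $4,048
Check: goods available $20,211 = COGS $16,163 + ending $4,048

Ending inventory = $4,048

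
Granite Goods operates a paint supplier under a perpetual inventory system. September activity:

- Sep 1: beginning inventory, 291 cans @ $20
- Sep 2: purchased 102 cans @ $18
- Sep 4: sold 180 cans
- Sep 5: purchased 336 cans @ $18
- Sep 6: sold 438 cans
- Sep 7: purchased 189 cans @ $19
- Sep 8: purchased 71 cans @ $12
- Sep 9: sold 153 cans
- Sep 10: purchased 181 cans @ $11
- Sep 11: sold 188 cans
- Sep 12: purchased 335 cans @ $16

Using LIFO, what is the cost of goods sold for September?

Sep 4, 180 sold [LIFO — newest first]: 102 @ $18 + 78 @ $20 = $3,396
Sep 6, 438 sold [LIFO — newest first]: 336 @ $18 + 102 @ $20 = $8,088
Sep 9, 153 sold [LIFO — newest first]: 71 @ $12 + 82 @ $19 = $2,410
Sep 11, 188 sold [LIFO — newest first]: 181 @ $11 + 7 @ $19 = $2,124
Total COGS = $3,396 + $8,088 + $2,410 + $2,124 = $16,018
Ending inventory: 111 @ $20 + 100 @ $19 + 335 @ $16 = $9,480
Check: goods available $25,498 = COGS $16,018 + ending $9,480

COGS = $16,018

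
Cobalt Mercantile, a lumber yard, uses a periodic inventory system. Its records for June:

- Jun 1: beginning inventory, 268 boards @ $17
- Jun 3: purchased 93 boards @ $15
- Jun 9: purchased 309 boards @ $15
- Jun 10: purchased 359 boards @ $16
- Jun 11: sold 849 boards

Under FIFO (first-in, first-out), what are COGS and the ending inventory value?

COGS = $13,450; ending inventory = $2,880

Jun 11, 849 sold [FIFO — oldest first]: 268 @ $17 + 93 @ $15 + 309 @ $15 + 179 @ $16 = $13,450
Ending inventory: 180 @ $16 = $2,880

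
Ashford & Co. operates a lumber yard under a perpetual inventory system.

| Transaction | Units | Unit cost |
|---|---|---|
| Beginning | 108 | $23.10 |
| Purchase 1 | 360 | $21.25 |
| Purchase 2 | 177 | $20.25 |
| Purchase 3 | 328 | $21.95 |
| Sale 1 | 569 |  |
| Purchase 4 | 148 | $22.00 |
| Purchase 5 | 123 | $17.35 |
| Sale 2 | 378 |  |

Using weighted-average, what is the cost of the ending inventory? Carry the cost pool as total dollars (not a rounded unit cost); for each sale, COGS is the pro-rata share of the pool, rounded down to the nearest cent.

Ending inventory = $6,195.14

After Beginning: 108 on hand, pool $2,494.80 (≈ $23.1000 each)
After Purchase 1: 468 on hand, pool $10,144.80 (≈ $21.6769 each)
After Purchase 2: 645 on hand, pool $13,729.05 (≈ $21.2853 each)
After Purchase 3: 973 on hand, pool $20,928.65 (≈ $21.5094 each)
Sale 1, sell 569: 569/973 × $20,928.65 → $12,238.85
After Purchase 4: 552 on hand, pool $11,945.80 (≈ $21.6409 each)
After Purchase 5: 675 on hand, pool $14,079.85 (≈ $20.8590 each)
Sale 2, sell 378: 378/675 × $14,079.85 → $7,884.71
Total COGS = $12,238.85 + $7,884.71 = $20,123.56
Ending inventory (cost pool remaining) = $6,195.14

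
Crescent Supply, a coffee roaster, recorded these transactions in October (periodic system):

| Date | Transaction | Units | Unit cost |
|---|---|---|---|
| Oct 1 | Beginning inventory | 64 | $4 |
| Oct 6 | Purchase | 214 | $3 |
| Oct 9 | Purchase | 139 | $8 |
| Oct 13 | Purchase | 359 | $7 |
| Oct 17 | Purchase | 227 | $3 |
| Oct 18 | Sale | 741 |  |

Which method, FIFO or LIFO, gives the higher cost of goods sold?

LIFO

FIFO COGS: 64 @ $4 + 214 @ $3 + 139 @ $8 + 324 @ $7 = $4,278
LIFO COGS: 227 @ $3 + 359 @ $7 + 139 @ $8 + 16 @ $3 = $4,354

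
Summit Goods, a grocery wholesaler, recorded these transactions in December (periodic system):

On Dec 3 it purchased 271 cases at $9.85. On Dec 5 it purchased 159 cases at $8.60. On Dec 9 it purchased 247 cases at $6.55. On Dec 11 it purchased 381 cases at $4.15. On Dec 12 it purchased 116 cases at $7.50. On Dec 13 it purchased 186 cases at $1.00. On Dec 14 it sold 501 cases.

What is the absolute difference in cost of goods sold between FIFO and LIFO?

FIFO COGS: 271 @ $9.85 + 159 @ $8.60 + 71 @ $6.55 = $4,501.80
LIFO COGS: 186 @ $1.00 + 116 @ $7.50 + 199 @ $4.15 = $1,881.85
Difference = |$4,501.80 − $1,881.85| = $2,619.95

$2,619.95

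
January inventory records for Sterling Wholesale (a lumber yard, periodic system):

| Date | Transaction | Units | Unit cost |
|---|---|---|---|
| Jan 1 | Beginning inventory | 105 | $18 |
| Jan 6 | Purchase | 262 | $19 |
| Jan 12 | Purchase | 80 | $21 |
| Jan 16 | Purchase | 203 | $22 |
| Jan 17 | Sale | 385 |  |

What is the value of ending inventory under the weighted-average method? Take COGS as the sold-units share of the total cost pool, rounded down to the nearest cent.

Jan 17, sell 385: 385/650 × $13,014.00 → $7,708.29
Ending inventory (cost pool remaining) = $5,305.71

Ending inventory = $5,305.71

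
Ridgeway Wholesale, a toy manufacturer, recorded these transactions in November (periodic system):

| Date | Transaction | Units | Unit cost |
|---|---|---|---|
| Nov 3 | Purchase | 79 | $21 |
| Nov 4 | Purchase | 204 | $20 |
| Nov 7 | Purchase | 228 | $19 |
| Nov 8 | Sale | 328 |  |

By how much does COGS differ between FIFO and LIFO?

FIFO COGS: 79 @ $21 + 204 @ $20 + 45 @ $19 = $6,594
LIFO COGS: 228 @ $19 + 100 @ $20 = $6,332
Difference = |$6,594 − $6,332| = $262

$262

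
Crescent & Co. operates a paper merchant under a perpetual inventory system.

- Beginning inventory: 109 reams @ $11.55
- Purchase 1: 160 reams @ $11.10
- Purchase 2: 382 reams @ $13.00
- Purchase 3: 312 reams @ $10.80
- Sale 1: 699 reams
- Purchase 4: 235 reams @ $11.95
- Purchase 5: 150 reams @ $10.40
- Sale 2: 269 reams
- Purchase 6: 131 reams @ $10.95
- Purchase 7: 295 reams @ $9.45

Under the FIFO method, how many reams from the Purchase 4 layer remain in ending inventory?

230

Sale 1 (699) [FIFO — oldest first]: 109 @ $11.55 + 160 @ $11.10 + 382 @ $13.00 + 48 @ $10.80 = $8,519.35
Sale 2 (269) [FIFO — oldest first]: 264 @ $10.80 + 5 @ $11.95 = $2,910.95
Total COGS = $8,519.35 + $2,910.95 = $11,430.30
Ending inventory: 230 @ $11.95 + 150 @ $10.40 + 131 @ $10.95 + 295 @ $9.45 = $8,530.70
Check: goods available $19,961.00 = COGS $11,430.30 + ending $8,530.70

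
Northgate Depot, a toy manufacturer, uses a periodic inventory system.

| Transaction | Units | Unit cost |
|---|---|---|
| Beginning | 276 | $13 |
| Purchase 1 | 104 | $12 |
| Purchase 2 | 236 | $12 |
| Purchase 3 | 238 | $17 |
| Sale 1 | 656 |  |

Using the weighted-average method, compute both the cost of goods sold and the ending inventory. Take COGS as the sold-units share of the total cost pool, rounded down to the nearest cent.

COGS = $8,998.10; ending inventory = $2,715.90

Sale 1, sell 656: 656/854 × $11,714.00 → $8,998.10
Ending inventory (cost pool remaining) = $2,715.90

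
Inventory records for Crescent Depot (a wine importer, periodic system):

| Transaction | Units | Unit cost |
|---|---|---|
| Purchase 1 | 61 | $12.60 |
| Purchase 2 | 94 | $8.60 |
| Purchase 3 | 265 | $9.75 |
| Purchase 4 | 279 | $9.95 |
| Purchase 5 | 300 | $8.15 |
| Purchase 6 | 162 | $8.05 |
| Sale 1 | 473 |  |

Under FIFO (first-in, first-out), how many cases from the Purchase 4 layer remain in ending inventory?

Sale 1 (473) [FIFO — oldest first]: 61 @ $12.60 + 94 @ $8.60 + 265 @ $9.75 + 53 @ $9.95 = $4,688.10
Ending inventory: 226 @ $9.95 + 300 @ $8.15 + 162 @ $8.05 = $5,997.80

226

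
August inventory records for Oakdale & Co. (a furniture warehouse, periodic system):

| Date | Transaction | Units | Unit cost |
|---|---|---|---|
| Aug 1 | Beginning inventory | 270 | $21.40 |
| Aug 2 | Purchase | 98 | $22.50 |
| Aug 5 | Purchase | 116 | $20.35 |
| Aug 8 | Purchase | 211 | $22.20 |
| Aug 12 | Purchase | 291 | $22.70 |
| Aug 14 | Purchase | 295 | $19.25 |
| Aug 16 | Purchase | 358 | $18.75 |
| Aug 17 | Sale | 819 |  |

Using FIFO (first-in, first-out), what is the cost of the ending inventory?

Ending inventory = $16,182.15

Aug 17, 819 sold [FIFO — oldest first]: 270 @ $21.40 + 98 @ $22.50 + 116 @ $20.35 + 211 @ $22.20 + 124 @ $22.70 = $17,842.60
Ending inventory: 167 @ $22.70 + 295 @ $19.25 + 358 @ $18.75 = $16,182.15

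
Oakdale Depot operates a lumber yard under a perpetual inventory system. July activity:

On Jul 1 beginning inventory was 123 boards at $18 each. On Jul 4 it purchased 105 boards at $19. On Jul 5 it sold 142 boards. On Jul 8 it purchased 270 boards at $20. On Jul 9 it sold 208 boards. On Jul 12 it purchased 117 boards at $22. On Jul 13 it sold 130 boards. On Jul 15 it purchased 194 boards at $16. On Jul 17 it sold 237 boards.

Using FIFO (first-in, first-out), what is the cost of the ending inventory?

Ending inventory = $1,472

Jul 5, 142 sold [FIFO — oldest first]: 123 @ $18 + 19 @ $19 = $2,575
Jul 9, 208 sold [FIFO — oldest first]: 86 @ $19 + 122 @ $20 = $4,074
Jul 13, 130 sold [FIFO — oldest first]: 130 @ $20 = $2,600
Jul 17, 237 sold [FIFO — oldest first]: 18 @ $20 + 117 @ $22 + 102 @ $16 = $4,566
Total COGS = $2,575 + $4,074 + $2,600 + $4,566 = $13,815
Ending inventory: 92 @ $16 = $1,472
Check: goods available $15,287 = COGS $13,815 + ending $1,472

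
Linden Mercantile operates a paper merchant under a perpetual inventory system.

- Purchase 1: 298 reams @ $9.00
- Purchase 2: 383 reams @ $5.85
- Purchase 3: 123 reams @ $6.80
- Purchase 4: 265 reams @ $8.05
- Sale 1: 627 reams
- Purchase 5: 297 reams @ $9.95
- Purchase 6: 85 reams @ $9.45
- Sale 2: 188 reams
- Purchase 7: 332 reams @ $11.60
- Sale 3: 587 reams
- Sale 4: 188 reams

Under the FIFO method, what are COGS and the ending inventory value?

Sale 1 (627) [FIFO — oldest first]: 298 @ $9.00 + 329 @ $5.85 = $4,606.65
Sale 2 (188) [FIFO — oldest first]: 54 @ $5.85 + 123 @ $6.80 + 11 @ $8.05 = $1,240.85
Sale 3 (587) [FIFO — oldest first]: 254 @ $8.05 + 297 @ $9.95 + 36 @ $9.45 = $5,340.05
Sale 4 (188) [FIFO — oldest first]: 49 @ $9.45 + 139 @ $11.60 = $2,075.45
Total COGS = $4,606.65 + $1,240.85 + $5,340.05 + $2,075.45 = $13,263.00
Ending inventory: 193 @ $11.60 = $2,238.80

COGS = $13,263.00; ending inventory = $2,238.80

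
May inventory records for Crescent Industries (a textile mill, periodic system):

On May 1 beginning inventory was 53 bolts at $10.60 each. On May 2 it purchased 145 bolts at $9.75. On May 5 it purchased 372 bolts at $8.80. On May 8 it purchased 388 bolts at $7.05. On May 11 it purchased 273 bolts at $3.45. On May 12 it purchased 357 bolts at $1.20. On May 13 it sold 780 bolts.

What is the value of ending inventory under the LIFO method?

May 13, 780 sold [LIFO — newest first]: 357 @ $1.20 + 273 @ $3.45 + 150 @ $7.05 = $2,427.75
Ending inventory: 53 @ $10.60 + 145 @ $9.75 + 372 @ $8.80 + 238 @ $7.05 = $6,927.05

Ending inventory = $6,927.05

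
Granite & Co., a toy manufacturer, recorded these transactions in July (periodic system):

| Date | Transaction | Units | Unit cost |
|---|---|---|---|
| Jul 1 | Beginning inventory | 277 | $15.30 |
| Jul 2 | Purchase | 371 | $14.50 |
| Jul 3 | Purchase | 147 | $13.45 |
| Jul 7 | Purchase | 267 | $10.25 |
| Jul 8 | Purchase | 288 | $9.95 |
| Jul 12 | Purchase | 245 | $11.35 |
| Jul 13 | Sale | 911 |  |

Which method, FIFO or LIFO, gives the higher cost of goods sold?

FIFO

FIFO COGS: 277 @ $15.30 + 371 @ $14.50 + 147 @ $13.45 + 116 @ $10.25 = $12,783.75
LIFO COGS: 245 @ $11.35 + 288 @ $9.95 + 267 @ $10.25 + 111 @ $13.45 = $9,876.05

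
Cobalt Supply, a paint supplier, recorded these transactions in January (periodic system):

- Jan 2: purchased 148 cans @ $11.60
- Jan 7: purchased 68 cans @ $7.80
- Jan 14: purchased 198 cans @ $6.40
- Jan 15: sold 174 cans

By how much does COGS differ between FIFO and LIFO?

FIFO COGS: 148 @ $11.60 + 26 @ $7.80 = $1,919.60
LIFO COGS: 174 @ $6.40 = $1,113.60
Difference = |$1,919.60 − $1,113.60| = $806.00

$806.00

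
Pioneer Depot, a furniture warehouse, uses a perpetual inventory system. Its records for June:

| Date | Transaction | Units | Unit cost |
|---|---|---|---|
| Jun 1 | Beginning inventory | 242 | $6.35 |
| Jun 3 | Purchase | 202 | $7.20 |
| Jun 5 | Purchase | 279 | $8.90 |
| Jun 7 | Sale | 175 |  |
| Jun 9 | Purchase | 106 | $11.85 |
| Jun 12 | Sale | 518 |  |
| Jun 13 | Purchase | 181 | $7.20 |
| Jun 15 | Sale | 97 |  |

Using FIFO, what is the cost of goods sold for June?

COGS = $6,268.15

Jun 7, 175 sold [FIFO — oldest first]: 175 @ $6.35 = $1,111.25
Jun 12, 518 sold [FIFO — oldest first]: 67 @ $6.35 + 202 @ $7.20 + 249 @ $8.90 = $4,095.95
Jun 15, 97 sold [FIFO — oldest first]: 30 @ $8.90 + 67 @ $11.85 = $1,060.95
Total COGS = $1,111.25 + $4,095.95 + $1,060.95 = $6,268.15
Ending inventory: 39 @ $11.85 + 181 @ $7.20 = $1,765.35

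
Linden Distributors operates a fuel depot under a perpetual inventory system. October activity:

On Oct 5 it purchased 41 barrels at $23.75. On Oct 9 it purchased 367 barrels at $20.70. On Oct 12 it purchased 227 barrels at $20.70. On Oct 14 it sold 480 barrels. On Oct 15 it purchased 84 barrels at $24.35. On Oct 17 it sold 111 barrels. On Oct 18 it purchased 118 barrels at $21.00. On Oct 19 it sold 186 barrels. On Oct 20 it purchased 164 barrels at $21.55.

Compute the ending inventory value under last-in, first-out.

Oct 14, 480 sold [LIFO — newest first]: 227 @ $20.70 + 253 @ $20.70 = $9,936.00
Oct 17, 111 sold [LIFO — newest first]: 84 @ $24.35 + 27 @ $20.70 = $2,604.30
Oct 19, 186 sold [LIFO — newest first]: 118 @ $21.00 + 68 @ $20.70 = $3,885.60
Total COGS = $9,936.00 + $2,604.30 + $3,885.60 = $16,425.90
Ending inventory: 41 @ $23.75 + 19 @ $20.70 + 164 @ $21.55 = $4,901.25

Ending inventory = $4,901.25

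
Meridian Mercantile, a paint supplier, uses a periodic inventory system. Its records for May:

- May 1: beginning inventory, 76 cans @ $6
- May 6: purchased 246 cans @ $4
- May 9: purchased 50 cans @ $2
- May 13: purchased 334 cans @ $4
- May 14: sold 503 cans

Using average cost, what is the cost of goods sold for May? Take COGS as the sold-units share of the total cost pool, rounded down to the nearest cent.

May 14, sell 503: 503/706 × $2,876.00 → $2,049.04
Ending inventory (cost pool remaining) = $826.96
Check: goods available $2,876.00 = COGS $2,049.04 + ending $826.96

COGS = $2,049.04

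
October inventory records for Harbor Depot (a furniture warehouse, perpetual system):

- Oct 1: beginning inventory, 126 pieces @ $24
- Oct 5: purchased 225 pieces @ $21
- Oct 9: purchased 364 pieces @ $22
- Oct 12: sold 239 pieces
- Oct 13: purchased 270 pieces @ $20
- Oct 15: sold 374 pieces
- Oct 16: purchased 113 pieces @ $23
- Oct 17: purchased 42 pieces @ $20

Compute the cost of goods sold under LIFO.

Oct 12, 239 sold [LIFO — newest first]: 239 @ $22 = $5,258
Oct 15, 374 sold [LIFO — newest first]: 270 @ $20 + 104 @ $22 = $7,688
Total COGS = $5,258 + $7,688 = $12,946
Ending inventory: 126 @ $24 + 225 @ $21 + 21 @ $22 + 113 @ $23 + 42 @ $20 = $11,650

COGS = $12,946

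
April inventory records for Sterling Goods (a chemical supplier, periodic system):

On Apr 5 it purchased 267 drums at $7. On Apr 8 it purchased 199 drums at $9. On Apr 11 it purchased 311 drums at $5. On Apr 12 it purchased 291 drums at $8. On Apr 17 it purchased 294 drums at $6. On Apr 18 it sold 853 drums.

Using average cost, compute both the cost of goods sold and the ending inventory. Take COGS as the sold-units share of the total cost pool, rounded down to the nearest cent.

COGS = $5,828.83; ending inventory = $3,478.17

Apr 18, sell 853: 853/1362 × $9,307.00 → $5,828.83
Ending inventory (cost pool remaining) = $3,478.17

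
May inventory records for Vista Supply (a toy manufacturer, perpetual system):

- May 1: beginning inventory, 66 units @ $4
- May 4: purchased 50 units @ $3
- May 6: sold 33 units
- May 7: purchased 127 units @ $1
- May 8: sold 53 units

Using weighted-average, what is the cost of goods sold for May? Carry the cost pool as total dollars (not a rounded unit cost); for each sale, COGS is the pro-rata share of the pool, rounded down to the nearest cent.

After May 1: 66 on hand, pool $264.00 (≈ $4.0000 each)
After May 4: 116 on hand, pool $414.00 (≈ $3.5690 each)
May 6, sell 33: 33/116 × $414.00 → $117.77
After May 7: 210 on hand, pool $423.23 (≈ $2.0154 each)
May 8, sell 53: 53/210 × $423.23 → $106.81
Total COGS = $117.77 + $106.81 = $224.58
Ending inventory (cost pool remaining) = $316.42

COGS = $224.58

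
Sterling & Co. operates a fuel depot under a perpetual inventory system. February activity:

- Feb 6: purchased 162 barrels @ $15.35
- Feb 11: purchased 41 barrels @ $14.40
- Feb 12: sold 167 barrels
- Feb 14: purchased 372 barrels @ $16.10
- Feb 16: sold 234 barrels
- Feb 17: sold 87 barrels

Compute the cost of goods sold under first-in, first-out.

COGS = $7,665.60

Feb 12, 167 sold [FIFO — oldest first]: 162 @ $15.35 + 5 @ $14.40 = $2,558.70
Feb 16, 234 sold [FIFO — oldest first]: 36 @ $14.40 + 198 @ $16.10 = $3,706.20
Feb 17, 87 sold [FIFO — oldest first]: 87 @ $16.10 = $1,400.70
Total COGS = $2,558.70 + $3,706.20 + $1,400.70 = $7,665.60
Ending inventory: 87 @ $16.10 = $1,400.70
Check: goods available $9,066.30 = COGS $7,665.60 + ending $1,400.70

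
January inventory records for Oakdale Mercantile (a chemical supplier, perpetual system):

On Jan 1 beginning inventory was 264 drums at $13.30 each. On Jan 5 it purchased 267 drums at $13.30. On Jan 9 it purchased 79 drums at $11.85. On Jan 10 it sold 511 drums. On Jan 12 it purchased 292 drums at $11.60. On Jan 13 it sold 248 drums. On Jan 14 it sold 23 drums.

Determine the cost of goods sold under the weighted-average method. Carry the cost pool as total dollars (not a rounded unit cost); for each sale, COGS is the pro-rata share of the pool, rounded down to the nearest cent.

After Jan 1: 264 on hand, pool $3,511.20 (≈ $13.3000 each)
After Jan 5: 531 on hand, pool $7,062.30 (≈ $13.3000 each)
After Jan 9: 610 on hand, pool $7,998.45 (≈ $13.1122 each)
Jan 10, sell 511: 511/610 × $7,998.45 → $6,700.34
After Jan 12: 391 on hand, pool $4,685.31 (≈ $11.9829 each)
Jan 13, sell 248: 248/391 × $4,685.31 → $2,971.75
Jan 14, sell 23: 23/143 × $1,713.56 → $275.60
Total COGS = $6,700.34 + $2,971.75 + $275.60 = $9,947.69
Ending inventory (cost pool remaining) = $1,437.96

COGS = $9,947.69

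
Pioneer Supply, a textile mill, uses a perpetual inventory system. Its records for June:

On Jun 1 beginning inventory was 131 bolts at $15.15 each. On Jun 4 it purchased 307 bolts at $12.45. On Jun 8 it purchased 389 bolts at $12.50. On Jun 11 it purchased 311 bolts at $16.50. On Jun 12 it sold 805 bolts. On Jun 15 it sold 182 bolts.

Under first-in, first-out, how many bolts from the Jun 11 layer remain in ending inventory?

151

Jun 12, 805 sold [FIFO — oldest first]: 131 @ $15.15 + 307 @ $12.45 + 367 @ $12.50 = $10,394.30
Jun 15, 182 sold [FIFO — oldest first]: 22 @ $12.50 + 160 @ $16.50 = $2,915.00
Total COGS = $10,394.30 + $2,915.00 = $13,309.30
Ending inventory: 151 @ $16.50 = $2,491.50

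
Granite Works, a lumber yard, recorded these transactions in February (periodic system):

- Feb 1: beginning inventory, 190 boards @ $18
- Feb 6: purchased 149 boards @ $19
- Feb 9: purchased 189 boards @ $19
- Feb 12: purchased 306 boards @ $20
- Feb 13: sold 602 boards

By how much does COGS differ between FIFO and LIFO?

$422

FIFO COGS: 190 @ $18 + 149 @ $19 + 189 @ $19 + 74 @ $20 = $11,322
LIFO COGS: 306 @ $20 + 189 @ $19 + 107 @ $19 = $11,744
Difference = |$11,322 − $11,744| = $422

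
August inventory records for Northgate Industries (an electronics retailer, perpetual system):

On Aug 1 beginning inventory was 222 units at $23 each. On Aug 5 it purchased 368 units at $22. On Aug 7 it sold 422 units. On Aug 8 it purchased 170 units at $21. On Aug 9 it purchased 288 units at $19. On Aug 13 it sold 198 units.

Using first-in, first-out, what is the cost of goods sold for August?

Aug 7, 422 sold [FIFO — oldest first]: 222 @ $23 + 200 @ $22 = $9,506
Aug 13, 198 sold [FIFO — oldest first]: 168 @ $22 + 30 @ $21 = $4,326
Total COGS = $9,506 + $4,326 = $13,832
Ending inventory: 140 @ $21 + 288 @ $19 = $8,412
Check: goods available $22,244 = COGS $13,832 + ending $8,412

COGS = $13,832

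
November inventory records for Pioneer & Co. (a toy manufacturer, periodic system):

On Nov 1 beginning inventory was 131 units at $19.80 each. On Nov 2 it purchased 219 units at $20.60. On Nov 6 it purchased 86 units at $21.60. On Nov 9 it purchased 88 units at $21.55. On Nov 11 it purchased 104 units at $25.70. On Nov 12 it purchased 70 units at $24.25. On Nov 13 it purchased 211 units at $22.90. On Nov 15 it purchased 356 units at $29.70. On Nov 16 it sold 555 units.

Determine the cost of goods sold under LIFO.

Nov 16, 555 sold [LIFO — newest first]: 356 @ $29.70 + 199 @ $22.90 = $15,130.30
Ending inventory: 131 @ $19.80 + 219 @ $20.60 + 86 @ $21.60 + 88 @ $21.55 + 104 @ $25.70 + 70 @ $24.25 + 12 @ $22.90 = $15,504.30

COGS = $15,130.30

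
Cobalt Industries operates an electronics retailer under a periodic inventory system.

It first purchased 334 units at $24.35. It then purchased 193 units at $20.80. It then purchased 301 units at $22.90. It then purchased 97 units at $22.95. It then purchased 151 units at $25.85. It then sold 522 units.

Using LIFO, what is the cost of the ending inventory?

Ending inventory = $12,765.60

Sale 1 (522) [LIFO — newest first]: 151 @ $25.85 + 97 @ $22.95 + 274 @ $22.90 = $12,404.10
Ending inventory: 334 @ $24.35 + 193 @ $20.80 + 27 @ $22.90 = $12,765.60
Check: goods available $25,169.70 = COGS $12,404.10 + ending $12,765.60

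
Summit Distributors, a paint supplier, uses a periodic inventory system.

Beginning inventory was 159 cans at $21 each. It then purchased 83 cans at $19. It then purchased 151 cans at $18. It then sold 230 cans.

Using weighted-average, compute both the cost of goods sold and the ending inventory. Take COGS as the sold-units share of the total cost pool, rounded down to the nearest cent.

Sale 1, sell 230: 230/393 × $7,634.00 → $4,467.73
Ending inventory (cost pool remaining) = $3,166.27
Check: goods available $7,634.00 = COGS $4,467.73 + ending $3,166.27

COGS = $4,467.73; ending inventory = $3,166.27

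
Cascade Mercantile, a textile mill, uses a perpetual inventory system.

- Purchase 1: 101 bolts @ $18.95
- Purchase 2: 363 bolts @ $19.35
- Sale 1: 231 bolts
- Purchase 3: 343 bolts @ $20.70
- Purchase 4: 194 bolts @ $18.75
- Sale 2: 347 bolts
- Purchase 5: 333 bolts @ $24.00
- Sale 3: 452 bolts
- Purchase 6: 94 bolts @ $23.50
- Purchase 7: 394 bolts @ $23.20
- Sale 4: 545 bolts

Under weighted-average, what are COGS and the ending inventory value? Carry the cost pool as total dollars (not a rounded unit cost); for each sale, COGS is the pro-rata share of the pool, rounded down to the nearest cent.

COGS = $33,426.54; ending inventory = $5,590.86

After Purchase 1: 101 on hand, pool $1,913.95 (≈ $18.9500 each)
After Purchase 2: 464 on hand, pool $8,938.00 (≈ $19.2629 each)
Sale 1, sell 231: 231/464 × $8,938.00 → $4,449.73
After Purchase 3: 576 on hand, pool $11,588.37 (≈ $20.1187 each)
After Purchase 4: 770 on hand, pool $15,225.87 (≈ $19.7739 each)
Sale 2, sell 347: 347/770 × $15,225.87 → $6,861.52
After Purchase 5: 756 on hand, pool $16,356.35 (≈ $21.6354 each)
Sale 3, sell 452: 452/756 × $16,356.35 → $9,779.19
After Purchase 6: 398 on hand, pool $8,786.16 (≈ $22.0758 each)
After Purchase 7: 792 on hand, pool $17,926.96 (≈ $22.6351 each)
Sale 4, sell 545: 545/792 × $17,926.96 → $12,336.10
Total COGS = $4,449.73 + $6,861.52 + $9,779.19 + $12,336.10 = $33,426.54
Ending inventory (cost pool remaining) = $5,590.86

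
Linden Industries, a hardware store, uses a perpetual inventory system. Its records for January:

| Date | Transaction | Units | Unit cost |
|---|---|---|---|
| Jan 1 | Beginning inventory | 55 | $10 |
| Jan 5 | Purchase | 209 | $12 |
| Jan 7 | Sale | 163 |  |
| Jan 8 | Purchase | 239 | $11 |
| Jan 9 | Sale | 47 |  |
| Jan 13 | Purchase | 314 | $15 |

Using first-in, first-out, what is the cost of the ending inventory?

Ending inventory = $7,987

Jan 7, 163 sold [FIFO — oldest first]: 55 @ $10 + 108 @ $12 = $1,846
Jan 9, 47 sold [FIFO — oldest first]: 47 @ $12 = $564
Total COGS = $1,846 + $564 = $2,410
Ending inventory: 54 @ $12 + 239 @ $11 + 314 @ $15 = $7,987
Check: goods available $10,397 = COGS $2,410 + ending $7,987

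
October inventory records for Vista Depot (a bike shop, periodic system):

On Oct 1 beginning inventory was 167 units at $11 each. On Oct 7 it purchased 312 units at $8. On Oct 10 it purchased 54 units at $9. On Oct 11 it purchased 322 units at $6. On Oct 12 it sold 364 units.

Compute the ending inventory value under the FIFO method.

Oct 12, 364 sold [FIFO — oldest first]: 167 @ $11 + 197 @ $8 = $3,413
Ending inventory: 115 @ $8 + 54 @ $9 + 322 @ $6 = $3,338
Check: goods available $6,751 = COGS $3,413 + ending $3,338

Ending inventory = $3,338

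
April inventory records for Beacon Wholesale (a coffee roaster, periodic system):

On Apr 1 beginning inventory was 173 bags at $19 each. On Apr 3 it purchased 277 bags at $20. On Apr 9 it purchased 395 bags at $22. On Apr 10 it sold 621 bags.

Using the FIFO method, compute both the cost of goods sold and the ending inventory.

COGS = $12,589; ending inventory = $4,928

Apr 10, 621 sold [FIFO — oldest first]: 173 @ $19 + 277 @ $20 + 171 @ $22 = $12,589
Ending inventory: 224 @ $22 = $4,928
Check: goods available $17,517 = COGS $12,589 + ending $4,928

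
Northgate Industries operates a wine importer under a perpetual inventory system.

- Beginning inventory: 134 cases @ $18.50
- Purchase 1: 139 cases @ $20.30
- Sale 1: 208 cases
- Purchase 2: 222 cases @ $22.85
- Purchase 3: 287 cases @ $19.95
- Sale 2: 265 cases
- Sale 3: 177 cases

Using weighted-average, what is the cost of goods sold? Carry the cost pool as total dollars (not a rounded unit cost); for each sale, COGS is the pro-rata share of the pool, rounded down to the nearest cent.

After Beginning: 134 on hand, pool $2,479.00 (≈ $18.5000 each)
After Purchase 1: 273 on hand, pool $5,300.70 (≈ $19.4165 each)
Sale 1, sell 208: 208/273 × $5,300.70 → $4,038.62
After Purchase 2: 287 on hand, pool $6,334.78 (≈ $22.0724 each)
After Purchase 3: 574 on hand, pool $12,060.43 (≈ $21.0112 each)
Sale 2, sell 265: 265/574 × $12,060.43 → $5,567.96
Sale 3, sell 177: 177/309 × $6,492.47 → $3,718.98
Total COGS = $4,038.62 + $5,567.96 + $3,718.98 = $13,325.56
Ending inventory (cost pool remaining) = $2,773.49
Check: goods available $16,099.05 = COGS $13,325.56 + ending $2,773.49

COGS = $13,325.56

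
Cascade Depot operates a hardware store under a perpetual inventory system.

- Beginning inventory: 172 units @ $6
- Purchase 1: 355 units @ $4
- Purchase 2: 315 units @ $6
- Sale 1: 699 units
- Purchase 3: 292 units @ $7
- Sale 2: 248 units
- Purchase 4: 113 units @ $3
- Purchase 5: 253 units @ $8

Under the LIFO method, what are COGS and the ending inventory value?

COGS = $5,220; ending inventory = $3,529

Sale 1 (699) [LIFO — newest first]: 315 @ $6 + 355 @ $4 + 29 @ $6 = $3,484
Sale 2 (248) [LIFO — newest first]: 248 @ $7 = $1,736
Total COGS = $3,484 + $1,736 = $5,220
Ending inventory: 143 @ $6 + 44 @ $7 + 113 @ $3 + 253 @ $8 = $3,529
Check: goods available $8,749 = COGS $5,220 + ending $3,529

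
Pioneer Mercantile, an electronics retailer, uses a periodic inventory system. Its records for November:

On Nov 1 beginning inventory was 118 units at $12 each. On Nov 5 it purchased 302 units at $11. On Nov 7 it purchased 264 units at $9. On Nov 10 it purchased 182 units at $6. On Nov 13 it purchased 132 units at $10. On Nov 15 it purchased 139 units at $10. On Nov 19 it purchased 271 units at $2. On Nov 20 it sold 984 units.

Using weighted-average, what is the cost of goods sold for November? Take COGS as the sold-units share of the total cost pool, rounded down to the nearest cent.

Nov 20, sell 984: 984/1408 × $11,458.00 → $8,007.57
Ending inventory (cost pool remaining) = $3,450.43

COGS = $8,007.57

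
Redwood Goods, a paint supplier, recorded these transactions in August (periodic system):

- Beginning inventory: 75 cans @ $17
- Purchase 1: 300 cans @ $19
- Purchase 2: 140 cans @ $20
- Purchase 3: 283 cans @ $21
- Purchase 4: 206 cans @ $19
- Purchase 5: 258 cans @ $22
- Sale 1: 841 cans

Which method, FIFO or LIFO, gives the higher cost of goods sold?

LIFO

FIFO COGS: 75 @ $17 + 300 @ $19 + 140 @ $20 + 283 @ $21 + 43 @ $19 = $16,535
LIFO COGS: 258 @ $22 + 206 @ $19 + 283 @ $21 + 94 @ $20 = $17,413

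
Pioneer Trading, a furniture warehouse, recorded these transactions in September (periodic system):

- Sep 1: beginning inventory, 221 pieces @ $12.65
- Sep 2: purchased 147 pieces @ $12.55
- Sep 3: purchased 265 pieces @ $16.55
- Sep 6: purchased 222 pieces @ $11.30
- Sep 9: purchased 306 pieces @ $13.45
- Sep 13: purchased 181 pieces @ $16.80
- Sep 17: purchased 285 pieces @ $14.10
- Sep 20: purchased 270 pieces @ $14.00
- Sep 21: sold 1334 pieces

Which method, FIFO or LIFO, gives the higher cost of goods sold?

LIFO

FIFO COGS: 221 @ $12.65 + 147 @ $12.55 + 265 @ $16.55 + 222 @ $11.30 + 306 @ $13.45 + 173 @ $16.80 = $18,556.95
LIFO COGS: 270 @ $14.00 + 285 @ $14.10 + 181 @ $16.80 + 306 @ $13.45 + 222 @ $11.30 + 70 @ $16.55 = $18,622.10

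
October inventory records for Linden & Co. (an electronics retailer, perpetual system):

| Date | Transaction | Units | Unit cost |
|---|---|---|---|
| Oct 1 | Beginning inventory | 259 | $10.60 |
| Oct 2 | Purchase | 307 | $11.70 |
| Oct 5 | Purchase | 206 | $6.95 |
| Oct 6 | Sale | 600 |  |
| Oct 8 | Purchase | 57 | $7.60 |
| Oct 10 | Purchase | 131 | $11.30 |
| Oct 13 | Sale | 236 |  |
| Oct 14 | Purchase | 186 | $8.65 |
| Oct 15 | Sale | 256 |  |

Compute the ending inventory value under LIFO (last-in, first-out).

Oct 6, 600 sold [LIFO — newest first]: 206 @ $6.95 + 307 @ $11.70 + 87 @ $10.60 = $5,945.80
Oct 13, 236 sold [LIFO — newest first]: 131 @ $11.30 + 57 @ $7.60 + 48 @ $10.60 = $2,422.30
Oct 15, 256 sold [LIFO — newest first]: 186 @ $8.65 + 70 @ $10.60 = $2,350.90
Total COGS = $5,945.80 + $2,422.30 + $2,350.90 = $10,719.00
Ending inventory: 54 @ $10.60 = $572.40
Check: goods available $11,291.40 = COGS $10,719.00 + ending $572.40

Ending inventory = $572.40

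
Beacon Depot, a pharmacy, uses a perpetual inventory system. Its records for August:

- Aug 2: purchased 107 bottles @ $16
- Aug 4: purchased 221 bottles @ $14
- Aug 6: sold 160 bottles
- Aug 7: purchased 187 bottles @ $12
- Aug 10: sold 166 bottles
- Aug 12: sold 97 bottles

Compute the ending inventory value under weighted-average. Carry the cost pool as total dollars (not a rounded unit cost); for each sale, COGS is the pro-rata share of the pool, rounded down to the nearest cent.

Ending inventory = $1,219.49

After Aug 2: 107 on hand, pool $1,712.00 (≈ $16.0000 each)
After Aug 4: 328 on hand, pool $4,806.00 (≈ $14.6524 each)
Aug 6, sell 160: 160/328 × $4,806.00 → $2,344.39
After Aug 7: 355 on hand, pool $4,705.61 (≈ $13.2552 each)
Aug 10, sell 166: 166/355 × $4,705.61 → $2,200.36
Aug 12, sell 97: 97/189 × $2,505.25 → $1,285.76
Total COGS = $2,344.39 + $2,200.36 + $1,285.76 = $5,830.51
Ending inventory (cost pool remaining) = $1,219.49
Check: goods available $7,050.00 = COGS $5,830.51 + ending $1,219.49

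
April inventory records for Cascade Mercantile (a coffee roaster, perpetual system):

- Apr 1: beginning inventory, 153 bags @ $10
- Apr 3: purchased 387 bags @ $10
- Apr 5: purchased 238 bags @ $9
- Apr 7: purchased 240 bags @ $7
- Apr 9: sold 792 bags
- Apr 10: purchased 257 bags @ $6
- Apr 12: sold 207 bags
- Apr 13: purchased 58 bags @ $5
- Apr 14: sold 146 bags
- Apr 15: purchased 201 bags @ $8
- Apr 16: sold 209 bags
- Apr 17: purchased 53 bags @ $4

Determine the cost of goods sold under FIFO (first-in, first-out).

COGS = $11,222

Apr 9, 792 sold [FIFO — oldest first]: 153 @ $10 + 387 @ $10 + 238 @ $9 + 14 @ $7 = $7,640
Apr 12, 207 sold [FIFO — oldest first]: 207 @ $7 = $1,449
Apr 14, 146 sold [FIFO — oldest first]: 19 @ $7 + 127 @ $6 = $895
Apr 16, 209 sold [FIFO — oldest first]: 130 @ $6 + 58 @ $5 + 21 @ $8 = $1,238
Total COGS = $7,640 + $1,449 + $895 + $1,238 = $11,222
Ending inventory: 180 @ $8 + 53 @ $4 = $1,652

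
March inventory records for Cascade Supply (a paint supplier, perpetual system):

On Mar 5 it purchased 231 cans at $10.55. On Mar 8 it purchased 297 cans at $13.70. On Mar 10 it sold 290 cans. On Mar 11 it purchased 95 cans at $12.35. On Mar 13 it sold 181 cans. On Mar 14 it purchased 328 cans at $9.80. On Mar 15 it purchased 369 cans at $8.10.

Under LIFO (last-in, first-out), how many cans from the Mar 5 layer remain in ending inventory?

Mar 10, 290 sold [LIFO — newest first]: 290 @ $13.70 = $3,973.00
Mar 13, 181 sold [LIFO — newest first]: 95 @ $12.35 + 7 @ $13.70 + 79 @ $10.55 = $2,102.60
Total COGS = $3,973.00 + $2,102.60 = $6,075.60
Ending inventory: 152 @ $10.55 + 328 @ $9.80 + 369 @ $8.10 = $7,806.90

152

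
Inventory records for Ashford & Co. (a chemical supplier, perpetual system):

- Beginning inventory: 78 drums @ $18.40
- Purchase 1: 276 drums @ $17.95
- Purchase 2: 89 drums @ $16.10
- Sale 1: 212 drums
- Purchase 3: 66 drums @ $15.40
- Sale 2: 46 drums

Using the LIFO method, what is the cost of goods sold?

Sale 1 (212) [LIFO — newest first]: 89 @ $16.10 + 123 @ $17.95 = $3,640.75
Sale 2 (46) [LIFO — newest first]: 46 @ $15.40 = $708.40
Total COGS = $3,640.75 + $708.40 = $4,349.15
Ending inventory: 78 @ $18.40 + 153 @ $17.95 + 20 @ $15.40 = $4,489.55
Check: goods available $8,838.70 = COGS $4,349.15 + ending $4,489.55

COGS = $4,349.15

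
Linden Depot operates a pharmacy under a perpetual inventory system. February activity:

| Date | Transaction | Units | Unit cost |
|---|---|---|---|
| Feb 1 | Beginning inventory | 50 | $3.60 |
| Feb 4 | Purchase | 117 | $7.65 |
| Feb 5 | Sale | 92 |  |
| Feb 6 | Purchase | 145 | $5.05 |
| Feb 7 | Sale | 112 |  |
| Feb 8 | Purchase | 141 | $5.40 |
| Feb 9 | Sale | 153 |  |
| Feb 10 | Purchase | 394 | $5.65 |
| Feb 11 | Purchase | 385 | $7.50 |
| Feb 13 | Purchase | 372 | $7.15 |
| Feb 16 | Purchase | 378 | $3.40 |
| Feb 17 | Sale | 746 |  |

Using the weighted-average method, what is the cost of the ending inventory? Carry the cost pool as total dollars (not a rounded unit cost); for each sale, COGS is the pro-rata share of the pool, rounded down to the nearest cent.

Ending inventory = $5,183.20

After Feb 1: 50 on hand, pool $180.00 (≈ $3.6000 each)
After Feb 4: 167 on hand, pool $1,075.05 (≈ $6.4374 each)
Feb 5, sell 92: 92/167 × $1,075.05 → $592.24
After Feb 6: 220 on hand, pool $1,215.06 (≈ $5.5230 each)
Feb 7, sell 112: 112/220 × $1,215.06 → $618.57
After Feb 8: 249 on hand, pool $1,357.89 (≈ $5.4534 each)
Feb 9, sell 153: 153/249 × $1,357.89 → $834.36
After Feb 10: 490 on hand, pool $2,749.63 (≈ $5.6115 each)
After Feb 11: 875 on hand, pool $5,637.13 (≈ $6.4424 each)
After Feb 13: 1247 on hand, pool $8,296.93 (≈ $6.6535 each)
After Feb 16: 1625 on hand, pool $9,582.13 (≈ $5.8967 each)
Feb 17, sell 746: 746/1625 × $9,582.13 → $4,398.93
Total COGS = $592.24 + $618.57 + $834.36 + $4,398.93 = $6,444.10
Ending inventory (cost pool remaining) = $5,183.20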